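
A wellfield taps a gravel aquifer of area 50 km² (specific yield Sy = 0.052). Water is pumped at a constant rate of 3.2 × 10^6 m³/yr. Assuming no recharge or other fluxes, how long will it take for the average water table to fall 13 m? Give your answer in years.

t ≈ 10.6 years

A = 50 km² = 5 × 10^7 m²
ΔV = Sy × A × Δh = 0.052 × 5 × 10^7 × 13 = 3.38 × 10^7 m³
Q = 3.2 × 10^6 m³/yr = 8767 m³/d
t = ΔV / Q = 3.38 × 10^7 m³ / 8767 m³/d = 3855 d
t = 3855 d ≈ 10.56 years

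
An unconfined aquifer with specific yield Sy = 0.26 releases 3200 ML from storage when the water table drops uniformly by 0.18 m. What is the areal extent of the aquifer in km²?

ΔV = 3200 ML = 3.2 × 10^6 m³
A = ΔV / (Sy × Δh) = 3.2 × 10^6 / (0.26 × 0.18) = 6.838 × 10^7 m²
A = 6.838 × 10^7 m² = 68.38 km²

A ≈ 68.4 km²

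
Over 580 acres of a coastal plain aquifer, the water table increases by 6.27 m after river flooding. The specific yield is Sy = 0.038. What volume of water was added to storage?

A = 580 acres = 2.347 × 10^6 m²
ΔV = Sy × A × Δh = 0.038 × 2.347 × 10^6 m² × 6.27 m = 5.592 × 10^5 m³

ΔV ≈ 5.59 × 10^5 m³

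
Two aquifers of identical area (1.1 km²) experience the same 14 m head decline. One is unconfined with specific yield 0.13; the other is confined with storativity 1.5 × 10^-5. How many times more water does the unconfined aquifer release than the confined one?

A = 1.1 km² = 1.1 × 10^6 m²
Unconfined: ΔV_u = Sy × A × Δh = 0.13 × 1.1 × 10^6 × 14 = 2.002 × 10^6 m³
Confined: ΔV_c = S × A × Δh = 1.5 × 10^-5 × 1.1 × 10^6 × 14 = 231 m³
Ratio = ΔV_u / ΔV_c = Sy / S = 0.13 / 1.5 × 10^-5 = 8667

ΔV_u / ΔV_c ≈ 8670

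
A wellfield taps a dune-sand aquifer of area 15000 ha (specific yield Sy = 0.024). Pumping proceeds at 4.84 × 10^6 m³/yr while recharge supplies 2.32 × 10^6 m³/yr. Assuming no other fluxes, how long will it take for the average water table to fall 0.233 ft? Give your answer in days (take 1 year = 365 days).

A = 15000 ha = 1.5 × 10^8 m²
Δh = 0.233 ft = 0.07102 m
ΔV = Sy × A × Δh = 0.024 × 1.5 × 10^8 × 0.07102 = 2.557 × 10^5 m³
Net withdrawal = 4.84 × 10^6 − 2.32 × 10^6 = 2.52 × 10^6 m³/yr = 6904 m³/d
t = ΔV / Q = 2.557 × 10^5 m³ / 6904 m³/d = 37.03 d

t ≈ 37 days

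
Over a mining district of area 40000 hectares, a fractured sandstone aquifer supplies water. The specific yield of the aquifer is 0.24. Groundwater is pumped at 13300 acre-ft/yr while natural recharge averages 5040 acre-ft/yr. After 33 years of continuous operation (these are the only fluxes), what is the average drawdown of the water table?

A = 40000 hectares = 4 × 10^8 m²
Net abstraction = 13300 − 5040 = 8260 acre-ft/yr
Q_net = 8260 acre-ft/yr = 27910 m³/d
t = 33 years = 12040 d
ΔV = Q × t = 27910 m³/d × 12040 d = 3.362 × 10^8 m³
Δh = ΔV / (Sy × A) = 3.362 × 10^8 / (0.24 × 4 × 10^8) = 3.502 m

Δh ≈ 3.5 m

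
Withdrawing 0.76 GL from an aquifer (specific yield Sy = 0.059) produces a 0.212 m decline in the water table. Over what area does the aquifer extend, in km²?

A ≈ 60.8 km²

ΔV = 0.76 GL = 7.6 × 10^5 m³
A = ΔV / (Sy × Δh) = 7.6 × 10^5 / (0.059 × 0.212) = 6.076 × 10^7 m²
A = 6.076 × 10^7 m² = 60.76 km²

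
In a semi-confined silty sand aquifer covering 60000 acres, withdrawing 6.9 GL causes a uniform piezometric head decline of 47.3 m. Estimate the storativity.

S ≈ 6 × 10^-4

A = 60000 acres = 2.428 × 10^8 m²
ΔV = 6.9 GL = 6.9 × 10^6 m³
S = ΔV / (A × Δh) = 6.9 × 10^6 m³ / (2.428 × 10^8 m² × 47.3 m) = 6.008 × 10^-4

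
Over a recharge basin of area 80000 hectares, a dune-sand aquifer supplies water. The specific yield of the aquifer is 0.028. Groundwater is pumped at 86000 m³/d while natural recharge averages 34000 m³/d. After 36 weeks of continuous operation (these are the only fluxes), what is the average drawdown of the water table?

A = 80000 hectares = 8 × 10^8 m²
Net abstraction = 86000 − 34000 = 52000 m³/d
t = 36 weeks = 252 d
ΔV = Q × t = 52000 m³/d × 252 d = 1.31 × 10^7 m³
Δh = ΔV / (Sy × A) = 1.31 × 10^7 / (0.028 × 8 × 10^8) = 0.585 m

Δh ≈ 0.585 m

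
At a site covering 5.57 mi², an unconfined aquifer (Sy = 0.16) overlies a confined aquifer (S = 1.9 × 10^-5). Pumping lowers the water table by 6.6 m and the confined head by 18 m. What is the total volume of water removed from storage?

A = 5.57 mi² = 1.443 × 10^7 m²
Unconfined: ΔV_u = Sy × A × Δh_u = 0.16 × 1.443 × 10^7 × 6.6 = 1.523 × 10^7 m³
Confined: ΔV_c = S × A × Δh_c = 1.9 × 10^-5 × 1.443 × 10^7 × 18 = 4934 m³
Total ΔV = 1.523 × 10^7 + 4934 = 1.524 × 10^7 m³

ΔV ≈ 1.52 × 10^7 m³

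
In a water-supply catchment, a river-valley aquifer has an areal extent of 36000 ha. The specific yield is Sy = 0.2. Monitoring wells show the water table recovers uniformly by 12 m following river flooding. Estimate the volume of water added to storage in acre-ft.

ΔV ≈ 7 × 10^5 acre-ft

A = 36000 ha = 3.6 × 10^8 m²
ΔV = Sy × A × Δh = 0.2 × 3.6 × 10^8 m² × 12 m = 8.64 × 10^8 m³
ΔV = 8.64 × 10^8 m³ = 7.005 × 10^5 acre-ft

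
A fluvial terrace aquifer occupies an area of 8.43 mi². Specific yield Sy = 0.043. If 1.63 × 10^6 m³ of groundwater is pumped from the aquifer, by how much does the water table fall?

A = 8.43 mi² = 2.183 × 10^7 m²
Δh = ΔV / (Sy × A) = 1.63 × 10^6 m³ / (0.043 × 2.183 × 10^7 m²) = 1.736 m

Δh ≈ 1.74 m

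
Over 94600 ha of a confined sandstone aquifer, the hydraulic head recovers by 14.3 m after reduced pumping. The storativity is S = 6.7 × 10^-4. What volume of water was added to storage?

ΔV ≈ 9.06 × 10^6 m³

A = 94600 ha = 9.46 × 10^8 m²
ΔV = S × A × Δh = 6.7 × 10^-4 × 9.46 × 10^8 m² × 14.3 m = 9.064 × 10^6 m³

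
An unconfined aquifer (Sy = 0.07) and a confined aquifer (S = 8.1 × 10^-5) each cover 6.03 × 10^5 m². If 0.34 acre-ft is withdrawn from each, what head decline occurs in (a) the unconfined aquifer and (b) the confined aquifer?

Δh_u ≈ 0.00994 m; Δh_c ≈ 8.59 m

ΔV = 0.34 acre-ft = 419.4 m³
Unconfined: Δh_u = ΔV/(Sy·A) = 419.4/(0.07 × 6.03 × 10^5) = 0.009936 m
Confined: Δh_c = ΔV/(S·A) = 419.4/(8.1 × 10^-5 × 6.03 × 10^5) = 8.586 m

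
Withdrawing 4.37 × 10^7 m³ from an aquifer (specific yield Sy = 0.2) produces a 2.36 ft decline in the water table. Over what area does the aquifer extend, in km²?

A ≈ 304 km²

Δh = 2.36 ft = 0.7193 m
A = ΔV / (Sy × Δh) = 4.37 × 10^7 / (0.2 × 0.7193) = 3.038 × 10^8 m²
A = 3.038 × 10^8 m² = 303.8 km²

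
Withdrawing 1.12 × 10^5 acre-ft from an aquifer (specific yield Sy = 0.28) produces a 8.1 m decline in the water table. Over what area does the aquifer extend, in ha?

ΔV = 1.12 × 10^5 acre-ft = 1.381 × 10^8 m³
A = ΔV / (Sy × Δh) = 1.381 × 10^8 / (0.28 × 8.1) = 6.091 × 10^7 m²
A = 6.091 × 10^7 m² = 6091 ha

A ≈ 6090 ha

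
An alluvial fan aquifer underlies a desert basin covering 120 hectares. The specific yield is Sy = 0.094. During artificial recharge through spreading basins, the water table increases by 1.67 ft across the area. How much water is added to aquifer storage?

A = 120 hectares = 1.2 × 10^6 m²
Δh = 1.67 ft = 0.509 m
ΔV = Sy × A × Δh = 0.094 × 1.2 × 10^6 m² × 0.509 m = 57420 m³

ΔV ≈ 57400 m³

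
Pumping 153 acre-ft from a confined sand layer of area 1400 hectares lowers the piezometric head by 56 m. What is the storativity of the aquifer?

A = 1400 hectares = 1.4 × 10^7 m²
ΔV = 153 acre-ft = 1.887 × 10^5 m³
S = ΔV / (A × Δh) = 1.887 × 10^5 m³ / (1.4 × 10^7 m² × 56 m) = 2.407 × 10^-4

S ≈ 2.4 × 10^-4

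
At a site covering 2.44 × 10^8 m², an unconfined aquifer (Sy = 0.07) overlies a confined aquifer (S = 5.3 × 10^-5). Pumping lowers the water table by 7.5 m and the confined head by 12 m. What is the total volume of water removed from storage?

ΔV ≈ 1.28 × 10^8 m³

Unconfined: ΔV_u = Sy × A × Δh_u = 0.07 × 2.44 × 10^8 × 7.5 = 1.281 × 10^8 m³
Confined: ΔV_c = S × A × Δh_c = 5.3 × 10^-5 × 2.44 × 10^8 × 12 = 1.552 × 10^5 m³
Total ΔV = 1.281 × 10^8 + 1.552 × 10^5 = 1.283 × 10^8 m³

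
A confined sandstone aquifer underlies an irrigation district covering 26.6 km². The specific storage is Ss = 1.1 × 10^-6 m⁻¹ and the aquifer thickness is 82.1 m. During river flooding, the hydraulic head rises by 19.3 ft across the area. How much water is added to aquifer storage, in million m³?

ΔV ≈ 0.0141 million m³

S = Ss × b = 1.1 × 10^-6 m⁻¹ × 82.1 m = 9.031 × 10^-5
A = 26.6 km² = 2.66 × 10^7 m²
Δh = 19.3 ft = 5.883 m
ΔV = S × A × Δh = 9.031 × 10^-5 × 2.66 × 10^7 m² × 5.883 m = 14130 m³
ΔV = 14130 m³ = 0.01413 million m³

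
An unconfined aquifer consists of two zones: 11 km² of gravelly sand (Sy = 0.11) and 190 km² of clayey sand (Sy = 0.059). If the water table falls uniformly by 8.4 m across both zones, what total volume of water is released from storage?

ΔV ≈ 1.04 × 10^8 m³

A₁ = 11 km² = 1.1 × 10^7 m²; A₂ = 190 km² = 1.9 × 10^8 m²
ΔV₁ = 0.11 × 1.1 × 10^7 × 8.4 = 1.016 × 10^7 m³
ΔV₂ = 0.059 × 1.9 × 10^8 × 8.4 = 9.416 × 10^7 m³
ΔV = ΔV₁ + ΔV₂ = 1.043 × 10^8 m³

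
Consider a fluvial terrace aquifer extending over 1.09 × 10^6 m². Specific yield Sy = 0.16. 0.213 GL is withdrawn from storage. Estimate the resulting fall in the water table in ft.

Δh ≈ 4.01 ft

ΔV = 0.213 GL = 2.13 × 10^5 m³
Δh = ΔV / (Sy × A) = 2.13 × 10^5 m³ / (0.16 × 1.09 × 10^6 m²) = 1.221 m
Δh = 1.221 m = 4.007 ft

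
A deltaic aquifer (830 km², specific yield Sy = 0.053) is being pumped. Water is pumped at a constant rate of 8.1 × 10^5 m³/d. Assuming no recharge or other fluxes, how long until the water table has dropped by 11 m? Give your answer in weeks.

A = 830 km² = 8.3 × 10^8 m²
ΔV = Sy × A × Δh = 0.053 × 8.3 × 10^8 × 11 = 4.839 × 10^8 m³
t = ΔV / Q = 4.839 × 10^8 m³ / 8.1 × 10^5 m³/d = 597.4 d
t = 597.4 d ≈ 85.34 weeks

t ≈ 85.3 weeks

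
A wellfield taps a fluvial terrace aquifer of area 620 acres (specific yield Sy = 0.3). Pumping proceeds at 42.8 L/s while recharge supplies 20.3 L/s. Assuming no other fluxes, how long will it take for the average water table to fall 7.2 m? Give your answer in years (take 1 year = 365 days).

A = 620 acres = 2.509 × 10^6 m²
ΔV = Sy × A × Δh = 0.3 × 2.509 × 10^6 × 7.2 = 5.42 × 10^6 m³
Net withdrawal = 42.8 − 20.3 = 22.5 L/s = 1944 m³/d
t = ΔV / Q = 5.42 × 10^6 m³ / 1944 m³/d = 2788 d
t = 2788 d ≈ 7.638 years

t ≈ 7.64 years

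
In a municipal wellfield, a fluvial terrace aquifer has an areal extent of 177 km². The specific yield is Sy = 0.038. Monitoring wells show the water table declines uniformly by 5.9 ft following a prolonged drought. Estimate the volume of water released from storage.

A = 177 km² = 1.77 × 10^8 m²
Δh = 5.9 ft = 1.798 m
ΔV = Sy × A × Δh = 0.038 × 1.77 × 10^8 m² × 1.798 m = 1.21 × 10^7 m³

ΔV ≈ 1.21 × 10^7 m³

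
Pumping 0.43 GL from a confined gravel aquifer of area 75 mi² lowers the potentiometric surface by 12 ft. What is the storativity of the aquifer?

S ≈ 6.1 × 10^-4

A = 75 mi² = 1.942 × 10^8 m²
Δh = 12 ft = 3.658 m
ΔV = 0.43 GL = 4.3 × 10^5 m³
S = ΔV / (A × Δh) = 4.3 × 10^5 m³ / (1.942 × 10^8 m² × 3.658 m) = 6.052 × 10^-4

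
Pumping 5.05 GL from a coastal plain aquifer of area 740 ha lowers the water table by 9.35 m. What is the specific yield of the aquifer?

A = 740 ha = 7.4 × 10^6 m²
ΔV = 5.05 GL = 5.05 × 10^6 m³
Sy = ΔV / (A × Δh) = 5.05 × 10^6 m³ / (7.4 × 10^6 m² × 9.35 m) = 0.07299

Sy ≈ 0.073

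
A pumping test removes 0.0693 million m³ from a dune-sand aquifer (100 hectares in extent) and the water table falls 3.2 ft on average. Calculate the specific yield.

Sy ≈ 0.071

A = 100 hectares = 1 × 10^6 m²
Δh = 3.2 ft = 0.9754 m
ΔV = 0.0693 million m³ = 69300 m³
Sy = ΔV / (A × Δh) = 69300 m³ / (1 × 10^6 m² × 0.9754 m) = 0.07105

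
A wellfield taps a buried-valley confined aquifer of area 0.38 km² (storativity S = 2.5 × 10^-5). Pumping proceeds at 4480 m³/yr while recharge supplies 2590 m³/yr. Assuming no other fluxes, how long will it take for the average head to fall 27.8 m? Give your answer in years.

A = 0.38 km² = 3.8 × 10^5 m²
ΔV = S × A × Δh = 2.5 × 10^-5 × 3.8 × 10^5 × 27.8 = 264.1 m³
Net withdrawal = 4480 − 2590 = 1890 m³/yr = 5.178 m³/d
t = ΔV / Q = 264.1 m³ / 5.178 m³/d = 51 d
t = 51 d ≈ 0.1397 years

t ≈ 0.14 years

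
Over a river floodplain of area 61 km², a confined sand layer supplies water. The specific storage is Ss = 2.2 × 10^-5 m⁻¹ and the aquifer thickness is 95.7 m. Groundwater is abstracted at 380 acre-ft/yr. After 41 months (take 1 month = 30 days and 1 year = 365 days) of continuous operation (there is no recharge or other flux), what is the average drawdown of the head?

Δh ≈ 12.3 m

S = Ss × b = 2.2 × 10^-5 m⁻¹ × 95.7 m = 2.105 × 10^-3
A = 61 km² = 6.1 × 10^7 m²
Q = 380 acre-ft/yr = 1284 m³/d
t = 41 months = 1230 d
ΔV = Q × t = 1284 m³/d × 1230 d = 1.58 × 10^6 m³
Δh = ΔV / (S × A) = 1.58 × 10^6 / (0.002105 × 6.1 × 10^7) = 12.3 m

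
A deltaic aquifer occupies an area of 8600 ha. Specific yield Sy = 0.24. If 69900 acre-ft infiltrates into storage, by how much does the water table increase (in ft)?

Δh ≈ 13.7 ft

A = 8600 ha = 8.6 × 10^7 m²
ΔV = 69900 acre-ft = 8.622 × 10^7 m³
Δh = ΔV / (Sy × A) = 8.622 × 10^7 m³ / (0.24 × 8.6 × 10^7 m²) = 4.177 m
Δh = 4.177 m = 13.71 ft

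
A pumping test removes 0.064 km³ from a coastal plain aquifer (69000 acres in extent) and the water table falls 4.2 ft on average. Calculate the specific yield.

Sy ≈ 0.18

A = 69000 acres = 2.792 × 10^8 m²
Δh = 4.2 ft = 1.28 m
ΔV = 0.064 km³ = 6.4 × 10^7 m³
Sy = ΔV / (A × Δh) = 6.4 × 10^7 m³ / (2.792 × 10^8 m² × 1.28 m) = 0.179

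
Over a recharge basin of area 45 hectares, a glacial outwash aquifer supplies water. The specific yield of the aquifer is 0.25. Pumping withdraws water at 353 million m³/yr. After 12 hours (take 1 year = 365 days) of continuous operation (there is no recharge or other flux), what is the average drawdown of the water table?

Δh ≈ 4.3 m

A = 45 hectares = 4.5 × 10^5 m²
Q = 353 million m³/yr = 9.671 × 10^5 m³/d
t = 12 hours = 0.5 d
ΔV = Q × t = 9.671 × 10^5 m³/d × 0.5 d = 4.836 × 10^5 m³
Δh = ΔV / (Sy × A) = 4.836 × 10^5 / (0.25 × 4.5 × 10^5) = 4.298 m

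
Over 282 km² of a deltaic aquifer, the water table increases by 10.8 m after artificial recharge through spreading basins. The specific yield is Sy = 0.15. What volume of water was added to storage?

A = 282 km² = 2.82 × 10^8 m²
ΔV = Sy × A × Δh = 0.15 × 2.82 × 10^8 m² × 10.8 m = 4.568 × 10^8 m³

ΔV ≈ 4.57 × 10^8 m³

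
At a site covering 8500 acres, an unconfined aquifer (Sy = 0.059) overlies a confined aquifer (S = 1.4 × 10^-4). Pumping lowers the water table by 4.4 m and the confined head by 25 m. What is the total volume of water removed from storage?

ΔV ≈ 9.05 × 10^6 m³

A = 8500 acres = 3.44 × 10^7 m²
Unconfined: ΔV_u = Sy × A × Δh_u = 0.059 × 3.44 × 10^7 × 4.4 = 8.93 × 10^6 m³
Confined: ΔV_c = S × A × Δh_c = 1.4 × 10^-4 × 3.44 × 10^7 × 25 = 1.204 × 10^5 m³
Total ΔV = 8.93 × 10^6 + 1.204 × 10^5 = 9.05 × 10^6 m³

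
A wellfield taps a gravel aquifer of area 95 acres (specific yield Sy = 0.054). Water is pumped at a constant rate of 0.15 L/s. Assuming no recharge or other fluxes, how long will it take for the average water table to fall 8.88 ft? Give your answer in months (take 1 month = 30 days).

t ≈ 145 months

A = 95 acres = 3.845 × 10^5 m²
Δh = 8.88 ft = 2.707 m
ΔV = Sy × A × Δh = 0.054 × 3.845 × 10^5 × 2.707 = 56190 m³
Q = 0.15 L/s = 12.96 m³/d
t = ΔV / Q = 56190 m³ / 12.96 m³/d = 4336 d
t = 4336 d ≈ 144.5 months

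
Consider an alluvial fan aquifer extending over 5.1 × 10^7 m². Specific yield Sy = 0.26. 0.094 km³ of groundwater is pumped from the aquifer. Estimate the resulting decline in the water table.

ΔV = 0.094 km³ = 9.4 × 10^7 m³
Δh = ΔV / (Sy × A) = 9.4 × 10^7 m³ / (0.26 × 5.1 × 10^7 m²) = 7.089 m

Δh ≈ 7.09 m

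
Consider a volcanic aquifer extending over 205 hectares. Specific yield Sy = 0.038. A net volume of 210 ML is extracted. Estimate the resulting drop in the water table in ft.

Δh ≈ 8.84 ft

A = 205 hectares = 2.05 × 10^6 m²
ΔV = 210 ML = 2.1 × 10^5 m³
Δh = ΔV / (Sy × A) = 2.1 × 10^5 m³ / (0.038 × 2.05 × 10^6 m²) = 2.696 m
Δh = 2.696 m = 8.844 ft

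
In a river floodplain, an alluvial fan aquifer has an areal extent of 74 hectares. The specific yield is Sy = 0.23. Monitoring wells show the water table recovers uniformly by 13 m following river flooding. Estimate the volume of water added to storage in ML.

ΔV ≈ 2210 ML

A = 74 hectares = 7.4 × 10^5 m²
ΔV = Sy × A × Δh = 0.23 × 7.4 × 10^5 m² × 13 m = 2.213 × 10^6 m³
ΔV = 2.213 × 10^6 m³ = 2213 ML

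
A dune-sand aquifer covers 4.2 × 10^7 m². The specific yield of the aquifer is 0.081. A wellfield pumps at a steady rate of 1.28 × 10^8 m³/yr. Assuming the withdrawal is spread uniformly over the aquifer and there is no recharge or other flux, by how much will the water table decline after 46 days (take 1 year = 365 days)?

Δh ≈ 4.74 m

Q = 1.28 × 10^8 m³/yr = 3.507 × 10^5 m³/d
ΔV = Q × t = 3.507 × 10^5 m³/d × 46 d = 1.613 × 10^7 m³
Δh = ΔV / (Sy × A) = 1.613 × 10^7 / (0.081 × 4.2 × 10^7) = 4.742 m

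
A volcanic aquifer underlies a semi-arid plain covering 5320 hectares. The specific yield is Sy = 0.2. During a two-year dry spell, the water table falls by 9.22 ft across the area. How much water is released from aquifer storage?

A = 5320 hectares = 5.32 × 10^7 m²
Δh = 9.22 ft = 2.81 m
ΔV = Sy × A × Δh = 0.2 × 5.32 × 10^7 m² × 2.81 m = 2.99 × 10^7 m³

ΔV ≈ 2.99 × 10^7 m³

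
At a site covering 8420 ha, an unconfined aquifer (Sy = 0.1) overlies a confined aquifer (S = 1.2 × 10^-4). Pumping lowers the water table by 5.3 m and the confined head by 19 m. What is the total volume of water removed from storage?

A = 8420 ha = 8.42 × 10^7 m²
Unconfined: ΔV_u = Sy × A × Δh_u = 0.1 × 8.42 × 10^7 × 5.3 = 4.463 × 10^7 m³
Confined: ΔV_c = S × A × Δh_c = 1.2 × 10^-4 × 8.42 × 10^7 × 19 = 1.92 × 10^5 m³
Total ΔV = 4.463 × 10^7 + 1.92 × 10^5 = 4.482 × 10^7 m³

ΔV ≈ 4.48 × 10^7 m³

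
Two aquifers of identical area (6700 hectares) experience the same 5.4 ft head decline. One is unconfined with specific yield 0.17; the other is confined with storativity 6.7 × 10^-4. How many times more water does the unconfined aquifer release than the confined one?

A = 6700 hectares = 6.7 × 10^7 m²
Δh = 5.4 ft = 1.646 m
Unconfined: ΔV_u = Sy × A × Δh = 0.17 × 6.7 × 10^7 × 1.646 = 1.875 × 10^7 m³
Confined: ΔV_c = S × A × Δh = 6.7 × 10^-4 × 6.7 × 10^7 × 1.646 = 73890 m³
Ratio = ΔV_u / ΔV_c = Sy / S = 0.17 / 6.7 × 10^-4 = 253.7

ΔV_u / ΔV_c ≈ 254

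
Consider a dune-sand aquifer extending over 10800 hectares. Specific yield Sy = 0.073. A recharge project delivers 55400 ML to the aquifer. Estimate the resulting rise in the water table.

A = 10800 hectares = 1.08 × 10^8 m²
ΔV = 55400 ML = 5.54 × 10^7 m³
Δh = ΔV / (Sy × A) = 5.54 × 10^7 m³ / (0.073 × 1.08 × 10^8 m²) = 7.027 m

Δh ≈ 7.03 m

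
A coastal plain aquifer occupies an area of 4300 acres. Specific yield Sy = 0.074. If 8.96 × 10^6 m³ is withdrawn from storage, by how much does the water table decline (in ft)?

A = 4300 acres = 1.74 × 10^7 m²
Δh = ΔV / (Sy × A) = 8.96 × 10^6 m³ / (0.074 × 1.74 × 10^7 m²) = 6.958 m
Δh = 6.958 m = 22.83 ft

Δh ≈ 22.8 ft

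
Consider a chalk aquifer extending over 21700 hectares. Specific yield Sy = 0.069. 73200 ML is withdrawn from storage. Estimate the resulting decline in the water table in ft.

A = 21700 hectares = 2.17 × 10^8 m²
ΔV = 73200 ML = 7.32 × 10^7 m³
Δh = ΔV / (Sy × A) = 7.32 × 10^7 m³ / (0.069 × 2.17 × 10^8 m²) = 4.889 m
Δh = 4.889 m = 16.04 ft

Δh ≈ 16 ft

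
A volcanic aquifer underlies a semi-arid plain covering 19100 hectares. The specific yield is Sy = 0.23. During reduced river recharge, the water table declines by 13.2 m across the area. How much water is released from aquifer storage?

ΔV ≈ 5.8 × 10^8 m³

A = 19100 hectares = 1.91 × 10^8 m²
ΔV = Sy × A × Δh = 0.23 × 1.91 × 10^8 m² × 13.2 m = 5.799 × 10^8 m³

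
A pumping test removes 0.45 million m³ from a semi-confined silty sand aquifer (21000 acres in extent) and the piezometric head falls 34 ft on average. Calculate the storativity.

S ≈ 5.1 × 10^-4

A = 21000 acres = 8.498 × 10^7 m²
Δh = 34 ft = 10.36 m
ΔV = 0.45 million m³ = 4.5 × 10^5 m³
S = ΔV / (A × Δh) = 4.5 × 10^5 m³ / (8.498 × 10^7 m² × 10.36 m) = 5.11 × 10^-4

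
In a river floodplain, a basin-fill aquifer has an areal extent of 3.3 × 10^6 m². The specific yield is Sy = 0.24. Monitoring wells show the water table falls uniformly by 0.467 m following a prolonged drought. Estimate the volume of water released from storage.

ΔV = Sy × A × Δh = 0.24 × 3.3 × 10^6 m² × 0.467 m = 3.699 × 10^5 m³

ΔV ≈ 3.7 × 10^5 m³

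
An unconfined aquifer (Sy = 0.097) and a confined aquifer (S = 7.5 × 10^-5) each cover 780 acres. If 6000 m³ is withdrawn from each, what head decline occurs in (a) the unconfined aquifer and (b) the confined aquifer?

Δh_u ≈ 0.0196 m; Δh_c ≈ 25.3 m

A = 780 acres = 3.157 × 10^6 m²
Unconfined: Δh_u = ΔV/(Sy·A) = 6000/(0.097 × 3.157 × 10^6) = 0.0196 m
Confined: Δh_c = ΔV/(S·A) = 6000/(7.5 × 10^-5 × 3.157 × 10^6) = 25.34 m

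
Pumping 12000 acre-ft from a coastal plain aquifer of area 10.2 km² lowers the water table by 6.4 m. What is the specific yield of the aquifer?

Sy ≈ 0.23

A = 10.2 km² = 1.02 × 10^7 m²
ΔV = 12000 acre-ft = 1.48 × 10^7 m³
Sy = ΔV / (A × Δh) = 1.48 × 10^7 m³ / (1.02 × 10^7 m² × 6.4 m) = 0.2267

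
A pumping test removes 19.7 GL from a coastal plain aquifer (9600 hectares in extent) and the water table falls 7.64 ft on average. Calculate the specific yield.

Sy ≈ 0.088

A = 9600 hectares = 9.6 × 10^7 m²
Δh = 7.64 ft = 2.329 m
ΔV = 19.7 GL = 1.97 × 10^7 m³
Sy = ΔV / (A × Δh) = 1.97 × 10^7 m³ / (9.6 × 10^7 m² × 2.329 m) = 0.08812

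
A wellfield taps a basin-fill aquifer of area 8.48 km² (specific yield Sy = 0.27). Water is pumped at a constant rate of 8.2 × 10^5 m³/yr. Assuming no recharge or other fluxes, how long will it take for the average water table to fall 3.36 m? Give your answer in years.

t ≈ 9.38 years

A = 8.48 km² = 8.48 × 10^6 m²
ΔV = Sy × A × Δh = 0.27 × 8.48 × 10^6 × 3.36 = 7.693 × 10^6 m³
Q = 8.2 × 10^5 m³/yr = 2247 m³/d
t = ΔV / Q = 7.693 × 10^6 m³ / 2247 m³/d = 3424 d
t = 3424 d ≈ 9.382 years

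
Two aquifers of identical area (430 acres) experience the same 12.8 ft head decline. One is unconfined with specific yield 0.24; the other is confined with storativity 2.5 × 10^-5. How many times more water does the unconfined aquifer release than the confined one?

A = 430 acres = 1.74 × 10^6 m²
Δh = 12.8 ft = 3.901 m
Unconfined: ΔV_u = Sy × A × Δh = 0.24 × 1.74 × 10^6 × 3.901 = 1.629 × 10^6 m³
Confined: ΔV_c = S × A × Δh = 2.5 × 10^-5 × 1.74 × 10^6 × 3.901 = 169.7 m³
Ratio = ΔV_u / ΔV_c = Sy / S = 0.24 / 2.5 × 10^-5 = 9600

ΔV_u / ΔV_c ≈ 9600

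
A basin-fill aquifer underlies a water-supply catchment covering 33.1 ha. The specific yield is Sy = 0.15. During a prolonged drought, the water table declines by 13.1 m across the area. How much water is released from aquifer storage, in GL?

ΔV ≈ 0.65 GL

A = 33.1 ha = 3.31 × 10^5 m²
ΔV = Sy × A × Δh = 0.15 × 3.31 × 10^5 m² × 13.1 m = 6.504 × 10^5 m³
ΔV = 6.504 × 10^5 m³ = 0.6504 GL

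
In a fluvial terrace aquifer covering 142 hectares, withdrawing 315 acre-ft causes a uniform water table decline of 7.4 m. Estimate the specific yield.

A = 142 hectares = 1.42 × 10^6 m²
ΔV = 315 acre-ft = 3.885 × 10^5 m³
Sy = ΔV / (A × Δh) = 3.885 × 10^5 m³ / (1.42 × 10^6 m² × 7.4 m) = 0.03698

Sy ≈ 0.037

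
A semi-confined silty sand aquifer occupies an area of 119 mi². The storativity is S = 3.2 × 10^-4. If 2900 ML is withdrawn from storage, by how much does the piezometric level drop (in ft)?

A = 119 mi² = 3.082 × 10^8 m²
ΔV = 2900 ML = 2.9 × 10^6 m³
Δh = ΔV / (S × A) = 2.9 × 10^6 m³ / (3.2 × 10^-4 × 3.082 × 10^8 m²) = 29.4 m
Δh = 29.4 m = 96.47 ft

Δh ≈ 96.5 ft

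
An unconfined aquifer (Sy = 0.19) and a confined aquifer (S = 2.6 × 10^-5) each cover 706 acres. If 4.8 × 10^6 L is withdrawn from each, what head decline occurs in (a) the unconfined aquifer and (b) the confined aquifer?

Δh_u ≈ 0.00884 m; Δh_c ≈ 64.6 m

A = 706 acres = 2.857 × 10^6 m²
ΔV = 4.8 × 10^6 L = 4800 m³
Unconfined: Δh_u = ΔV/(Sy·A) = 4800/(0.19 × 2.857 × 10^6) = 0.008842 m
Confined: Δh_c = ΔV/(S·A) = 4800/(2.6 × 10^-5 × 2.857 × 10^6) = 64.62 m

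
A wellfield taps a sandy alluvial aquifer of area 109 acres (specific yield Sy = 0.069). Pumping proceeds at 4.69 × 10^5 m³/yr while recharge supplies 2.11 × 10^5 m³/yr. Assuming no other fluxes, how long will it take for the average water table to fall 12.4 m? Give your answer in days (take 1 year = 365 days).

t ≈ 534 days

A = 109 acres = 4.411 × 10^5 m²
ΔV = Sy × A × Δh = 0.069 × 4.411 × 10^5 × 12.4 = 3.774 × 10^5 m³
Net withdrawal = 4.69 × 10^5 − 2.11 × 10^5 = 2.58 × 10^5 m³/yr = 706.8 m³/d
t = ΔV / Q = 3.774 × 10^5 m³ / 706.8 m³/d = 533.9 d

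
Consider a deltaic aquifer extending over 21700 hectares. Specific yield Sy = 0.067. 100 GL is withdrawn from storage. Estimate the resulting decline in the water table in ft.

Δh ≈ 22.6 ft

A = 21700 hectares = 2.17 × 10^8 m²
ΔV = 100 GL = 1 × 10^8 m³
Δh = ΔV / (Sy × A) = 1 × 10^8 m³ / (0.067 × 2.17 × 10^8 m²) = 6.878 m
Δh = 6.878 m = 22.57 ft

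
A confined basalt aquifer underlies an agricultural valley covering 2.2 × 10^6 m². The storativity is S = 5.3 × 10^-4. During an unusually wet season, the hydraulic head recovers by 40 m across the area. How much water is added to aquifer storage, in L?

ΔV ≈ 4.66 × 10^7 L

ΔV = S × A × Δh = 5.3 × 10^-4 × 2.2 × 10^6 m² × 40 m = 46640 m³
ΔV = 46640 m³ = 4.664 × 10^7 L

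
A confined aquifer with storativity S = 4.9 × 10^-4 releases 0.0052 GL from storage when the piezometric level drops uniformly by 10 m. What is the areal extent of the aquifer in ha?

A ≈ 106 ha

ΔV = 0.0052 GL = 5200 m³
A = ΔV / (S × Δh) = 5200 / (4.9 × 10^-4 × 10) = 1.061 × 10^6 m²
A = 1.061 × 10^6 m² = 106.1 ha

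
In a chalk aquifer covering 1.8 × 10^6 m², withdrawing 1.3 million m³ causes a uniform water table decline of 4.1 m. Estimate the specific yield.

Sy ≈ 0.18

ΔV = 1.3 million m³ = 1.3 × 10^6 m³
Sy = ΔV / (A × Δh) = 1.3 × 10^6 m³ / (1.8 × 10^6 m² × 4.1 m) = 0.1762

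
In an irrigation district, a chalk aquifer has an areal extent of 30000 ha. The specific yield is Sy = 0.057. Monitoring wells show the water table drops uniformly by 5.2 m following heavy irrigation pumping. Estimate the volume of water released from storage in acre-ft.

A = 30000 ha = 3 × 10^8 m²
ΔV = Sy × A × Δh = 0.057 × 3 × 10^8 m² × 5.2 m = 8.892 × 10^7 m³
ΔV = 8.892 × 10^7 m³ = 72090 acre-ft

ΔV ≈ 72100 acre-ft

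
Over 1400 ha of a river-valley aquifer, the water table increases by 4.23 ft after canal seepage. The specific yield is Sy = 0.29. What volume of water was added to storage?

ΔV ≈ 5.23 × 10^6 m³

A = 1400 ha = 1.4 × 10^7 m²
Δh = 4.23 ft = 1.289 m
ΔV = Sy × A × Δh = 0.29 × 1.4 × 10^7 m² × 1.289 m = 5.235 × 10^6 m³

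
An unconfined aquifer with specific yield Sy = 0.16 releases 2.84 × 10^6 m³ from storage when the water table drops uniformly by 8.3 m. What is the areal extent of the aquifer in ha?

A = ΔV / (Sy × Δh) = 2.84 × 10^6 / (0.16 × 8.3) = 2.139 × 10^6 m²
A = 2.139 × 10^6 m² = 213.9 ha

A ≈ 214 ha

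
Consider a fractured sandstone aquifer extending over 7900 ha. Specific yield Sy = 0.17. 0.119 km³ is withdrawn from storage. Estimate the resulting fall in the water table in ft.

Δh ≈ 29.1 ft

A = 7900 ha = 7.9 × 10^7 m²
ΔV = 0.119 km³ = 1.19 × 10^8 m³
Δh = ΔV / (Sy × A) = 1.19 × 10^8 m³ / (0.17 × 7.9 × 10^7 m²) = 8.861 m
Δh = 8.861 m = 29.07 ft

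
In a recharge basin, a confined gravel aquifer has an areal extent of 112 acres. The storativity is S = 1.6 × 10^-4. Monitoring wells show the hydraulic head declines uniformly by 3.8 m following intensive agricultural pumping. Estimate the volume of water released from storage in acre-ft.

A = 112 acres = 4.532 × 10^5 m²
ΔV = S × A × Δh = 1.6 × 10^-4 × 4.532 × 10^5 m² × 3.8 m = 275.6 m³
ΔV = 275.6 m³ = 0.2234 acre-ft

ΔV ≈ 0.223 acre-ft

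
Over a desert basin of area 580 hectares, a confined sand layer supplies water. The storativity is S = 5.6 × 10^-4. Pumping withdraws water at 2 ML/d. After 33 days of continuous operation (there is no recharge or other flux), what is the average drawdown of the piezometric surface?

Δh ≈ 20.3 m

A = 580 hectares = 5.8 × 10^6 m²
Q = 2 ML/d = 2000 m³/d
ΔV = Q × t = 2000 m³/d × 33 d = 66000 m³
Δh = ΔV / (S × A) = 66000 / (5.6 × 10^-4 × 5.8 × 10^6) = 20.32 m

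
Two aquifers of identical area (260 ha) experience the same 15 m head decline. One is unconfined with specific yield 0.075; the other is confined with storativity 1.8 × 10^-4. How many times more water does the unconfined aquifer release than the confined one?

ΔV_u / ΔV_c ≈ 417

A = 260 ha = 2.6 × 10^6 m²
Unconfined: ΔV_u = Sy × A × Δh = 0.075 × 2.6 × 10^6 × 15 = 2.925 × 10^6 m³
Confined: ΔV_c = S × A × Δh = 1.8 × 10^-4 × 2.6 × 10^6 × 15 = 7020 m³
Ratio = ΔV_u / ΔV_c = Sy / S = 0.075 / 1.8 × 10^-4 = 416.7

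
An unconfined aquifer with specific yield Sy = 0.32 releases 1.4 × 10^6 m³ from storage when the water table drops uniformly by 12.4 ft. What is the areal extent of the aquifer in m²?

Δh = 12.4 ft = 3.78 m
A = ΔV / (Sy × Δh) = 1.4 × 10^6 / (0.32 × 3.78) = 1.158 × 10^6 m²

A ≈ 1.16 × 10^6 m²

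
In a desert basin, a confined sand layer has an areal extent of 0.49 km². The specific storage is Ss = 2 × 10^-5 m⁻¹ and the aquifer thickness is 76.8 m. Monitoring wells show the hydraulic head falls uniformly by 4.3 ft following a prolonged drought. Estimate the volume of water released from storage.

ΔV ≈ 986 m³

S = Ss × b = 2 × 10^-5 m⁻¹ × 76.8 m = 1.536 × 10^-3
A = 0.49 km² = 4.9 × 10^5 m²
Δh = 4.3 ft = 1.311 m
ΔV = S × A × Δh = 0.001536 × 4.9 × 10^5 m² × 1.311 m = 986.4 m³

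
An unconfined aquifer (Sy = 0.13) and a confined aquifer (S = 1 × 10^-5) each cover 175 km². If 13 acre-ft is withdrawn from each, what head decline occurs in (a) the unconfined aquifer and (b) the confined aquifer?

Δh_u ≈ 7.05 × 10^-4 m; Δh_c ≈ 9.16 m

A = 175 km² = 1.75 × 10^8 m²
ΔV = 13 acre-ft = 16040 m³
Unconfined: Δh_u = ΔV/(Sy·A) = 16040/(0.13 × 1.75 × 10^8) = 7.048 × 10^-4 m
Confined: Δh_c = ΔV/(S·A) = 16040/(1 × 10^-5 × 1.75 × 10^8) = 9.163 m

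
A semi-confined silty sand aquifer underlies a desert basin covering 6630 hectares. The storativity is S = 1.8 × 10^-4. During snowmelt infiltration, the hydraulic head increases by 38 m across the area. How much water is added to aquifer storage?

A = 6630 hectares = 6.63 × 10^7 m²
ΔV = S × A × Δh = 1.8 × 10^-4 × 6.63 × 10^7 m² × 38 m = 4.535 × 10^5 m³

ΔV ≈ 4.53 × 10^5 m³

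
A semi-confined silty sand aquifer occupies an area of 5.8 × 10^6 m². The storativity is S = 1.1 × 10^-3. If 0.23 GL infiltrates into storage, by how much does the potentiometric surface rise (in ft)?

ΔV = 0.23 GL = 2.3 × 10^5 m³
Δh = ΔV / (S × A) = 2.3 × 10^5 m³ / (0.0011 × 5.8 × 10^6 m²) = 36.05 m
Δh = 36.05 m = 118.3 ft

Δh ≈ 118 ft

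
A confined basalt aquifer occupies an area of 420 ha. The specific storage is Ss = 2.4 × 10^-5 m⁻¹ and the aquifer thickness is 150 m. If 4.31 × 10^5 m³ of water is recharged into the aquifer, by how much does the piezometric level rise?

Δh ≈ 28.5 m

S = Ss × b = 2.4 × 10^-5 m⁻¹ × 150 m = 3.6 × 10^-3
A = 420 ha = 4.2 × 10^6 m²
Δh = ΔV / (S × A) = 4.31 × 10^5 m³ / (0.0036 × 4.2 × 10^6 m²) = 28.51 m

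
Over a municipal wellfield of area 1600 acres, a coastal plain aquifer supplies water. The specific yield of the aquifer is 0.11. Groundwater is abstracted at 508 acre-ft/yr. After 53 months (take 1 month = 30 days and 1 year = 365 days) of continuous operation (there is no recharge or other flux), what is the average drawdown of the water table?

Δh ≈ 3.83 m

A = 1600 acres = 6.475 × 10^6 m²
Q = 508 acre-ft/yr = 1717 m³/d
t = 53 months = 1590 d
ΔV = Q × t = 1717 m³/d × 1590 d = 2.73 × 10^6 m³
Δh = ΔV / (Sy × A) = 2.73 × 10^6 / (0.11 × 6.475 × 10^6) = 3.832 m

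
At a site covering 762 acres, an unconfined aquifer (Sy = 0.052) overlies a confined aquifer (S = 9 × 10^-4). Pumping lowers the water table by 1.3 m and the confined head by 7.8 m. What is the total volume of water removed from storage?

A = 762 acres = 3.084 × 10^6 m²
Unconfined: ΔV_u = Sy × A × Δh_u = 0.052 × 3.084 × 10^6 × 1.3 = 2.085 × 10^5 m³
Confined: ΔV_c = S × A × Δh_c = 9 × 10^-4 × 3.084 × 10^6 × 7.8 = 21650 m³
Total ΔV = 2.085 × 10^5 + 21650 = 2.301 × 10^5 m³

ΔV ≈ 2.3 × 10^5 m³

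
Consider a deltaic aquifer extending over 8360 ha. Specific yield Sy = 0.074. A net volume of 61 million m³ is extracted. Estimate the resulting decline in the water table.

Δh ≈ 9.86 m

A = 8360 ha = 8.36 × 10^7 m²
ΔV = 61 million m³ = 6.1 × 10^7 m³
Δh = ΔV / (Sy × A) = 6.1 × 10^7 m³ / (0.074 × 8.36 × 10^7 m²) = 9.86 m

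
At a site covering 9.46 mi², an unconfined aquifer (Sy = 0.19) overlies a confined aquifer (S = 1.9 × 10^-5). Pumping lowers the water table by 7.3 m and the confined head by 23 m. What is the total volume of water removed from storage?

A = 9.46 mi² = 2.45 × 10^7 m²
Unconfined: ΔV_u = Sy × A × Δh_u = 0.19 × 2.45 × 10^7 × 7.3 = 3.398 × 10^7 m³
Confined: ΔV_c = S × A × Δh_c = 1.9 × 10^-5 × 2.45 × 10^7 × 23 = 10710 m³
Total ΔV = 3.398 × 10^7 + 10710 = 3.399 × 10^7 m³

ΔV ≈ 3.4 × 10^7 m³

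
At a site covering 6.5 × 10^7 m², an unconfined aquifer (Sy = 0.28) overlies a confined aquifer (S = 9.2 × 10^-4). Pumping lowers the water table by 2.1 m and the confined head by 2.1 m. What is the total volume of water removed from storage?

ΔV ≈ 3.83 × 10^7 m³

Unconfined: ΔV_u = Sy × A × Δh_u = 0.28 × 6.5 × 10^7 × 2.1 = 3.822 × 10^7 m³
Confined: ΔV_c = S × A × Δh_c = 9.2 × 10^-4 × 6.5 × 10^7 × 2.1 = 1.256 × 10^5 m³
Total ΔV = 3.822 × 10^7 + 1.256 × 10^5 = 3.835 × 10^7 m³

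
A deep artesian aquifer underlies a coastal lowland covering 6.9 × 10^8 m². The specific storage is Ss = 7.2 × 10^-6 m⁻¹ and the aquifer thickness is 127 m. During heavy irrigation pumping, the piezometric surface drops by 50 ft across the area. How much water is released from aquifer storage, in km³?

S = Ss × b = 7.2 × 10^-6 m⁻¹ × 127 m = 9.144 × 10^-4
Δh = 50 ft = 15.24 m
ΔV = S × A × Δh = 9.144 × 10^-4 × 6.9 × 10^8 m² × 15.24 m = 9.615 × 10^6 m³
ΔV = 9.615 × 10^6 m³ = 0.009615 km³

ΔV ≈ 0.00962 km³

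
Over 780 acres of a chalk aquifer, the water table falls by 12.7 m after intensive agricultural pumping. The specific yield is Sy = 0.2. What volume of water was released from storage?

ΔV ≈ 8.02 × 10^6 m³

A = 780 acres = 3.157 × 10^6 m²
ΔV = Sy × A × Δh = 0.2 × 3.157 × 10^6 m² × 12.7 m = 8.018 × 10^6 m³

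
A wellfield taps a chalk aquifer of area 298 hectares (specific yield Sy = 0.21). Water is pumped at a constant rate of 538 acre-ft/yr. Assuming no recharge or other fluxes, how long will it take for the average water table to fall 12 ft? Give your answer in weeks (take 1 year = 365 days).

t ≈ 180 weeks

A = 298 hectares = 2.98 × 10^6 m²
Δh = 12 ft = 3.658 m
ΔV = Sy × A × Δh = 0.21 × 2.98 × 10^6 × 3.658 = 2.289 × 10^6 m³
Q = 538 acre-ft/yr = 1818 m³/d
t = ΔV / Q = 2.289 × 10^6 m³ / 1818 m³/d = 1259 d
t = 1259 d ≈ 179.9 weeks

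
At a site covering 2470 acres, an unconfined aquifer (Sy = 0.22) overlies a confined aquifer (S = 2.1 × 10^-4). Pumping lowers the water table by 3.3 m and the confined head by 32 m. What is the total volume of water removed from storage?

ΔV ≈ 7.32 × 10^6 m³

A = 2470 acres = 9.996 × 10^6 m²
Unconfined: ΔV_u = Sy × A × Δh_u = 0.22 × 9.996 × 10^6 × 3.3 = 7.257 × 10^6 m³
Confined: ΔV_c = S × A × Δh_c = 2.1 × 10^-4 × 9.996 × 10^6 × 32 = 67170 m³
Total ΔV = 7.257 × 10^6 + 67170 = 7.324 × 10^6 m³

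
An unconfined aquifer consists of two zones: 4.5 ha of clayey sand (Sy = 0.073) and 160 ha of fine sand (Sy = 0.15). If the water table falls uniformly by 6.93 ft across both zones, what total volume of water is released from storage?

A₁ = 4.5 ha = 45000 m²; A₂ = 160 ha = 1.6 × 10^6 m²
Δh = 6.93 ft = 2.112 m
ΔV₁ = 0.073 × 45000 × 2.112 = 6939 m³
ΔV₂ = 0.15 × 1.6 × 10^6 × 2.112 = 5.069 × 10^5 m³
ΔV = ΔV₁ + ΔV₂ = 5.139 × 10^5 m³

ΔV ≈ 5.14 × 10^5 m³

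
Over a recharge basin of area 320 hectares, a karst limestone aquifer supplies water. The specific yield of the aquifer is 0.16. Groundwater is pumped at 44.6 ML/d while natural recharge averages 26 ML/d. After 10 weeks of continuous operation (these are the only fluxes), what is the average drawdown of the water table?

A = 320 hectares = 3.2 × 10^6 m²
Net abstraction = 44.6 − 26 = 18.6 ML/d
Q_net = 18.6 ML/d = 18600 m³/d
t = 10 weeks = 70 d
ΔV = Q × t = 18600 m³/d × 70 d = 1.302 × 10^6 m³
Δh = ΔV / (Sy × A) = 1.302 × 10^6 / (0.16 × 3.2 × 10^6) = 2.543 m

Δh ≈ 2.54 m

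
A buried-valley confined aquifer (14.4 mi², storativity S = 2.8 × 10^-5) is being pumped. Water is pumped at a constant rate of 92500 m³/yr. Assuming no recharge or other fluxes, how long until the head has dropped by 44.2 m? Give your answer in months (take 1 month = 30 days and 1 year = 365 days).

A = 14.4 mi² = 3.73 × 10^7 m²
ΔV = S × A × Δh = 2.8 × 10^-5 × 3.73 × 10^7 × 44.2 = 46160 m³
Q = 92500 m³/yr = 253.4 m³/d
t = ΔV / Q = 46160 m³ / 253.4 m³/d = 182.1 d
t = 182.1 d ≈ 6.071 months

t ≈ 6.07 months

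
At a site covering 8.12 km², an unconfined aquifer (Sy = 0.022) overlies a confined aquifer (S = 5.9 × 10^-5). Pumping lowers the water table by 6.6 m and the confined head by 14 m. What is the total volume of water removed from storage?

A = 8.12 km² = 8.12 × 10^6 m²
Unconfined: ΔV_u = Sy × A × Δh_u = 0.022 × 8.12 × 10^6 × 6.6 = 1.179 × 10^6 m³
Confined: ΔV_c = S × A × Δh_c = 5.9 × 10^-5 × 8.12 × 10^6 × 14 = 6707 m³
Total ΔV = 1.179 × 10^6 + 6707 = 1.186 × 10^6 m³

ΔV ≈ 1.19 × 10^6 m³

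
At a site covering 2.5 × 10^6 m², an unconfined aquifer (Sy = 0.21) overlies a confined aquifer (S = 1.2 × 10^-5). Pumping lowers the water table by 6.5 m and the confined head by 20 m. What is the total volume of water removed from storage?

Unconfined: ΔV_u = Sy × A × Δh_u = 0.21 × 2.5 × 10^6 × 6.5 = 3.413 × 10^6 m³
Confined: ΔV_c = S × A × Δh_c = 1.2 × 10^-5 × 2.5 × 10^6 × 20 = 600 m³
Total ΔV = 3.413 × 10^6 + 600 = 3.413 × 10^6 m³

ΔV ≈ 3.41 × 10^6 m³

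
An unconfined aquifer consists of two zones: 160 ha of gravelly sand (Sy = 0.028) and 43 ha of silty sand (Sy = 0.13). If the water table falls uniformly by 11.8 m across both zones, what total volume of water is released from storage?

ΔV ≈ 1.19 × 10^6 m³

A₁ = 160 ha = 1.6 × 10^6 m²; A₂ = 43 ha = 4.3 × 10^5 m²
ΔV₁ = 0.028 × 1.6 × 10^6 × 11.8 = 5.286 × 10^5 m³
ΔV₂ = 0.13 × 4.3 × 10^5 × 11.8 = 6.596 × 10^5 m³
ΔV = ΔV₁ + ΔV₂ = 1.188 × 10^6 m³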